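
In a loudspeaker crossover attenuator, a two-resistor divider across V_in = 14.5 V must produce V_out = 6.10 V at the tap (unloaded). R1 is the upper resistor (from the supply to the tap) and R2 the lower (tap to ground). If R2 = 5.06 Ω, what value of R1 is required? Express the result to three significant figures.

Required fraction k = V_out/V_in = 0.4207.
Rearranging, R1 = R2·(1−k)/k = 5.06 × 1.377 = 6.968 Ω.

R1 ≈ 6.97 Ω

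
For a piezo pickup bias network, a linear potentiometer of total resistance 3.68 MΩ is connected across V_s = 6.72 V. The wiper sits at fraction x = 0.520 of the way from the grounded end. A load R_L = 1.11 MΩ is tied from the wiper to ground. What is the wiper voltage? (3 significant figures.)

The pot divides into 1.766 MΩ above the wiper and 1.914 MΩ below.
(x·R_p) ‖ R_L = 0.7025 MΩ.
Then V_out = V_s · 0.7025/(1.766 + 0.7025) = 1.912 V.

V_out ≈ 1.91 V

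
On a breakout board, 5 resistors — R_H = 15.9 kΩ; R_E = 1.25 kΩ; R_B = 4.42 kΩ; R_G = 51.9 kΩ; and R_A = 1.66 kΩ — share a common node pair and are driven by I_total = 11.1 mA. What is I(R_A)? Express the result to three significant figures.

Total conductance ΣG = 1/15.9 + 1/1.25 + 1/4.42 + 1/51.9 + 1/1.66 = 1.711 (units of 1/kΩ).
Current divider: I(R_A) = I_total · G_k/ΣG = 11.1 × (0.6024/1.711) = 11.1 × 0.3521 = 3.909 mA.

I ≈ 3.91 mA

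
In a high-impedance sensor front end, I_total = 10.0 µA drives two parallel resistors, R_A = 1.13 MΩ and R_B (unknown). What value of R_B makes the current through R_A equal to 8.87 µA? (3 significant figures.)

R_B ≈ 8.87 MΩ

The fraction through R_A equals R_B/(R_A+R_B).
With f = 0.8870, R_B = R_A · f/(1−f) = 1.13 × 7.850 = 8.870 MΩ.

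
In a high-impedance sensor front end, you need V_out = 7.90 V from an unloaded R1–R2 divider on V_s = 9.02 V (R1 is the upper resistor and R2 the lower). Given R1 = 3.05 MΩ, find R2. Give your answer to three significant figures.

R2 ≈ 21.5 MΩ

The divider ratio is R2/(R1+R2) = 7.90/9.02 = 0.8758.
Rearranging, R2 = R1·k/(1−k) = 3.05 × 7.054 = 21.51 MΩ.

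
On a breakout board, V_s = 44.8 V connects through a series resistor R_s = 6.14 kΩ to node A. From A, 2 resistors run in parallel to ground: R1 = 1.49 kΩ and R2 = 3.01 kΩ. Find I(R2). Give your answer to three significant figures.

Equivalent of the parallel group: R_p = 0.9966 kΩ.
Node voltage V_A = V_s · R_p/(R_s + R_p) = 44.8 × 0.1397 = 6.256 V.
I(R2) = V_A / R2 = 6.256/3.01 = 2.079 mA.

I ≈ 2.08 mA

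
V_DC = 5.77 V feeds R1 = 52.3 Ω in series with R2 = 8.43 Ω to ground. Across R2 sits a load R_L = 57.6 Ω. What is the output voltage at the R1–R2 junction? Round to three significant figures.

R2 ‖ R_L = (8.43 × 57.6)/(8.43 + 57.6) = 7.354 Ω.
Voltage divider with the loaded lower leg: V_out = 5.77 × 7.354/(52.3 + 7.354) = 5.77 × 0.1233 = 0.7113 V.
(Unloaded it would be 0.801 V; the load pulls it down.)

V_out ≈ 0.711 V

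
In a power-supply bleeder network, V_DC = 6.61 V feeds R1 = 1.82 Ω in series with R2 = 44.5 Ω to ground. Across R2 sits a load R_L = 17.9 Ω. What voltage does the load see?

The load sits in parallel with R2, giving an effective lower resistance R2' = R2·R_L/(R2+R_L) = 12.77 Ω.
Then V_out = V_DC · R2'/(R1 + R2') = 6.61 × 12.77/14.59 = 5.785 V.
(Unloaded it would be 6.35 V; the load pulls it down.)

V_out ≈ 5.79 V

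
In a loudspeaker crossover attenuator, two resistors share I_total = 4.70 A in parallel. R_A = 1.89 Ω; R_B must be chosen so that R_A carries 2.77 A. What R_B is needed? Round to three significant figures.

The fraction through R_A equals R_B/(R_A+R_B).
2.77/4.70 = R_B/(R_A + R_B) → R_B = R_A · (0.5894)/(1 − 0.5894) = 1.89 × 1.435 = 2.713 Ω.

R_B ≈ 2.71 Ω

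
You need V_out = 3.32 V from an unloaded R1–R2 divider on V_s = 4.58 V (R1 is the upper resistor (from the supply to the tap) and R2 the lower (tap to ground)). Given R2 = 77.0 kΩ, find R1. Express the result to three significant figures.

The divider ratio is R2/(R1+R2) = 3.32/4.58 = 0.7249.
So R1 = R2 · (V_s/V_out − 1) = 77.0 × (4.58/3.32 − 1) = 77.0 × 0.3795 = 29.22 kΩ.

R1 ≈ 29.2 kΩ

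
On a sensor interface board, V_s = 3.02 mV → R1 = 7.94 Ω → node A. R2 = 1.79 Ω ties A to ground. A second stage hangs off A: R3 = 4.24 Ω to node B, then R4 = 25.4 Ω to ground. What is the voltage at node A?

Looking into the second stage from A: R3 + R4 = 29.64 Ω appears in parallel with R2.
Effective lower resistance at A: R2 ‖ 29.64 = 1.688 Ω.
So V_A = 3.02 × 0.1753 = 0.5295 mV.

V_A ≈ 0.529 mV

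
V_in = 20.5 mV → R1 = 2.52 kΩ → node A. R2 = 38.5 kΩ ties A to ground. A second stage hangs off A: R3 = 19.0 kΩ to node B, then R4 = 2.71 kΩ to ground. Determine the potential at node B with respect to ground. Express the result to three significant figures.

Node A sees R2 in parallel with the series input of stage 2, R3 + R4 = 21.71 kΩ.
R2 ‖ (R3+R4) = 13.88 kΩ.
So V_A = 20.5 × 0.8464 = 17.35 mV.
Stage 2 is unloaded, so V_B = V_A · R4/(R3+R4) = 17.35 × 2.71/21.71 = 2.166 mV.

V_B ≈ 2.17 mV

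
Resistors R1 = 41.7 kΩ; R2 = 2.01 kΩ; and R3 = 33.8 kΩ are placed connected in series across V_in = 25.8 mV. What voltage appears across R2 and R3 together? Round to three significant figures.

Series total: ΣR = 41.7 + 2.01 + 33.8 = 77.51 kΩ.
R_{R2..R3} = 2.01 + 33.8 = 35.81 kΩ.
V = V_in · R/ΣR = 25.8 × 0.4620 = 11.92 mV.

V ≈ 11.9 mV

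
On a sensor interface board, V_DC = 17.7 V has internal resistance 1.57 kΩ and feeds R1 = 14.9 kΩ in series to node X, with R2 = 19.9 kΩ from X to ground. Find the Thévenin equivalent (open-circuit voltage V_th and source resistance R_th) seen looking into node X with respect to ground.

R1' = 1.57 + 14.9 = 16.47 kΩ (source resistance + R1).
Open-circuit (no load on X): V_th = V_DC · R2/(R1' + R2) = 17.7 × 19.9/(16.47 + 19.9) = 9.685 V.
Zeroing V_DC shorts the top of R1' to ground, so R_th = R1' ‖ R2 = 9.012 kΩ.

V_th ≈ 9.68 V, R_th ≈ 9.01 kΩ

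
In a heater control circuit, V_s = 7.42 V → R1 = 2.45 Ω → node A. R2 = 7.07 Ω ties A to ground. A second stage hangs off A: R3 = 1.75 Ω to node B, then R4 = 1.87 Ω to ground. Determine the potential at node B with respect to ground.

Looking into the second stage from A: R3 + R4 = 3.620 Ω appears in parallel with R2.
R2 ‖ (R3+R4) = 2.394 Ω.
V_A = 7.42 × 2.394/(2.45 + 2.394) = 3.667 V.
V_B = V_A × 0.5166 = 1.894 V.

V_B ≈ 1.89 V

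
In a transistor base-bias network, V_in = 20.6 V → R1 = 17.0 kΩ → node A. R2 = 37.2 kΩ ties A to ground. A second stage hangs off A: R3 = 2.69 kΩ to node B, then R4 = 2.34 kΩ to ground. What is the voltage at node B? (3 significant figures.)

Node A sees R2 in parallel with the series input of stage 2, R3 + R4 = 5.030 kΩ.
Effective lower resistance at A: R2 ‖ 5.030 = 4.431 kΩ.
V_A = 20.6 × 4.431/(17.0 + 4.431) = 4.259 V.
Then the unloaded second divider: V_B = V_A × R4/(R3+R4) = 4.259 × 0.4652 = 1.981 V.

V_B ≈ 1.98 V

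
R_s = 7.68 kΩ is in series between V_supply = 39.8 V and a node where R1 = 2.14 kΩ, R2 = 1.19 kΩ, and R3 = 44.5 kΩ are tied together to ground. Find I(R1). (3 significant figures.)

I ≈ 1.66 mA

Combine the parallel branches: R_p = (1/2.14 + 1/1.19 + 1/44.5)⁻¹ = 0.7518 kΩ.
Node voltage V_A = V_supply · R_p/(R_s + R_p) = 39.8 × 0.08917 = 3.549 V.
I(R1) = V_A / R1 = 3.549/2.14 = 1.658 mA.
(Equivalently: I_total = 4.720 mA, then current-divider fraction G_k/ΣG = 0.3513.)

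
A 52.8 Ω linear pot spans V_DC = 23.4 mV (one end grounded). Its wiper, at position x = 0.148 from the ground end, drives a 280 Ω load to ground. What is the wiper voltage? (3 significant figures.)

V_out ≈ 3.38 mV

Split the track: R_lower = x·R_p = 7.814 Ω, R_upper = (1−x)·R_p = 44.99 Ω.
R_L loads the lower segment: effective lower R = 7.602 Ω.
V_out = 23.4 × 7.602/(44.99 + 7.602) = 3.383 mV.
(Unloaded: V_out = x·V_DC = 3.46 mV.)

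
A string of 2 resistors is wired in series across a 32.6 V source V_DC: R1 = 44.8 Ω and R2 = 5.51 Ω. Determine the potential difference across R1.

Series total: ΣR = 44.8 + 5.51 = 50.31 Ω.
V = V_DC · R/ΣR = 32.6 × 0.8905 = 29.03 V.

V ≈ 29.0 V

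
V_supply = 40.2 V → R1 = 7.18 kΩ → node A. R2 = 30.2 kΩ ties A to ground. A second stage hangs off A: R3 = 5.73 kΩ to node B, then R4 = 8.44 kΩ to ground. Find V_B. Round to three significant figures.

Looking into the second stage from A: R3 + R4 = 14.17 kΩ appears in parallel with R2.
Effective lower resistance at A: R2 ‖ 14.17 = 9.645 kΩ.
V_A = 40.2 × 9.645/(7.18 + 9.645) = 23.04 V.
V_B = V_A × 0.5956 = 13.73 V.

V_B ≈ 13.7 V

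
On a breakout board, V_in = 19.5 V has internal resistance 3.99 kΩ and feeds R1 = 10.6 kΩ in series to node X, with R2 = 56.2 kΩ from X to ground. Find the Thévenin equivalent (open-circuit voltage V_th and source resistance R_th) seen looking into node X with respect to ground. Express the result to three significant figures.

R1' = 3.99 + 10.6 = 14.59 kΩ (source resistance + R1).
V_th is the unloaded tap voltage: V_in · R2/(R1'+R2) = 19.5 × 0.7939 = 15.48 V.
With V_in suppressed (replaced by a short), R_th = R1' ‖ R2 = (14.59 × 56.2)/(14.59 + 56.2) = 11.58 kΩ.

V_th ≈ 15.5 V, R_th ≈ 11.6 kΩ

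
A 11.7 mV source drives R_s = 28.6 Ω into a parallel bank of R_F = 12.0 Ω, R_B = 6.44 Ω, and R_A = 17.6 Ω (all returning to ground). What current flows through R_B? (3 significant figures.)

Combine the parallel branches: R_p = (1/12.0 + 1/6.44 + 1/17.6)⁻¹ = 3.385 Ω.
Node voltage V_A = V_DC · R_p/(R_s + R_p) = 11.7 × 0.1058 = 1.238 mV.
I(R_B) = V_A / R_B = 1.238/6.44 = 0.1923 mA.
(Check via current divider: I_total = 0.3658 mA; share G_k/ΣG = 0.5256 → same result.)

I ≈ 0.192 mA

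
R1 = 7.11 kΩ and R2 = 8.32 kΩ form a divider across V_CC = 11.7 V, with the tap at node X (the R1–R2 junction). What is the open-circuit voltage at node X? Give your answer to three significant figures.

V_th ≈ 6.31 V

V_th is the unloaded tap voltage: V_CC · R2/(R1+R2) = 11.7 × 0.5392 = 6.309 V.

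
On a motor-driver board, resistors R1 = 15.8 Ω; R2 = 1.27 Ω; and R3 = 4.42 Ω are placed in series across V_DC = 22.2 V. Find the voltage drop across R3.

V ≈ 4.57 V

Total series resistance ΣR = 15.8 + 1.27 + 4.42 = 21.49 Ω.
V = V_DC · R/ΣR = 22.2 × 0.2057 = 4.566 V.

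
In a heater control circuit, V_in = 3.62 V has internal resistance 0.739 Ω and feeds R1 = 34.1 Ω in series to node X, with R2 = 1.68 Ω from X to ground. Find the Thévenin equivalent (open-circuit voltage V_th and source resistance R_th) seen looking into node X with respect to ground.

R1' = 0.739 + 34.1 = 34.84 Ω (source resistance + R1).
With X open, the divider is unloaded: V_th = 3.62 × 1.68/36.52 = 0.1665 V.
Looking into X with the source shorted: R_th = R1'·R2/(R1'+R2) = 34.84 × 1.68/36.52 = 1.603 Ω.

V_th ≈ 0.167 V, R_th ≈ 1.60 Ω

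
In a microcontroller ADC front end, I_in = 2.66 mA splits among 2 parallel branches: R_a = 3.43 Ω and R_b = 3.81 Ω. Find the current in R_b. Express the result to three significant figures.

I ≈ 1.26 mA

Two-branch current divider: I_k = I_in · R_other/(R_1 + R_2).
I(R_b) = 2.66 × 3.43/(3.43 + 3.81) = 2.66 × 0.4738 = 1.260 mA.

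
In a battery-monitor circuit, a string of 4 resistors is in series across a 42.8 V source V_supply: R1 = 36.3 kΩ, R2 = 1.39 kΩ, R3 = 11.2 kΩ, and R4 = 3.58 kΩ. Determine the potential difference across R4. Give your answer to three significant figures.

Total series resistance ΣR = 36.3 + 1.39 + 11.2 + 3.58 = 52.47 kΩ.
Voltage divider: V = V_supply · (3.580 / 52.47) = 42.8 × 0.06823 = 2.920 V.

V ≈ 2.92 V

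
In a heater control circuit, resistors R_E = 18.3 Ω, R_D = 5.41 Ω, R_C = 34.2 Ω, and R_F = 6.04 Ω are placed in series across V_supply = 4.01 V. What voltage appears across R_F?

V ≈ 0.379 V

ΣR = 18.3 + 5.41 + 34.2 + 6.04 = 63.95 Ω.
Voltage divider: V = V_supply · (6.040 / 63.95) = 4.01 × 0.09445 = 0.3787 V.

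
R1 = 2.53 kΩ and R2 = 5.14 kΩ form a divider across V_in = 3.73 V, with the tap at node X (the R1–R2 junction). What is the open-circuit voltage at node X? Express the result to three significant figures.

Open-circuit (no load on X): V_th = V_in · R2/(R1 + R2) = 3.73 × 5.14/(2.530 + 5.14) = 2.500 V.

V_th ≈ 2.50 V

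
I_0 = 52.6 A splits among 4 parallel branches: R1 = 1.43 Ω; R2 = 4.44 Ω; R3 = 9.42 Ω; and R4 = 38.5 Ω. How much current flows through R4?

Conductances: ΣG = 1/1.43 + 1/4.44 + 1/9.42 + 1/38.5 = 1.057 (1/Ω).
Current divider: I(R4) = I_0 · G_k/ΣG = 52.6 × (0.02597/1.057) = 52.6 × 0.02458 = 1.293 A.

I ≈ 1.29 A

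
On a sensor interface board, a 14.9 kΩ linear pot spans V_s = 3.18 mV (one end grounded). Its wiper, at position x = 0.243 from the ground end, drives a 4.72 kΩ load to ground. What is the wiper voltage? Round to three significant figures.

Lower segment x·R_p = 3.621 kΩ; upper segment (1−x)·R_p = 11.28 kΩ.
Lower segment in parallel with the load: 3.621 ‖ 4.72 = 2.049 kΩ.
Loaded-divider output: V_out = 3.18 × 0.1537 = 0.4889 mV.

V_out ≈ 0.489 mV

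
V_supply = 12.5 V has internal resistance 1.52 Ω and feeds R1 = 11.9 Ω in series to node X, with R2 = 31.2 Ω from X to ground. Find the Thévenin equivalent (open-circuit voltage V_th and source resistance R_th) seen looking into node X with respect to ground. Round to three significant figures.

V_th ≈ 8.74 V, R_th ≈ 9.38 Ω

R1' = 1.52 + 11.9 = 13.42 Ω (source resistance + R1).
With X open, the divider is unloaded: V_th = 12.5 × 31.2/44.62 = 8.740 V.
Looking into X with the source shorted: R_th = R1'·R2/(R1'+R2) = 13.42 × 31.2/44.62 = 9.384 Ω.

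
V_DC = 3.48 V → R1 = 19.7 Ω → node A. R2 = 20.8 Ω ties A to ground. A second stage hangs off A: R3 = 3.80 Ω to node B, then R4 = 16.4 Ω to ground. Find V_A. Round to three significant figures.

The second stage (R3 + R4 = 20.20 Ω) loads node A in parallel with R2.
R2 ‖ (R3+R4) = 10.25 Ω.
V_A = 3.48 × 10.25/(19.7 + 10.25) = 1.191 V.

V_A ≈ 1.19 V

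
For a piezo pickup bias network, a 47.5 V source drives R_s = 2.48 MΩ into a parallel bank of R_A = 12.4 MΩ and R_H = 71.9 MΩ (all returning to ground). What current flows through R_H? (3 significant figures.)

Equivalent of the parallel group: R_p = 10.58 MΩ.
V_A by voltage divider: V_A = 47.5 × 10.58/(2.48 + 10.58) = 38.48 V.
I(R_H) = V_A / R_H = 38.48/71.9 = 0.5352 µA.

I ≈ 0.535 µA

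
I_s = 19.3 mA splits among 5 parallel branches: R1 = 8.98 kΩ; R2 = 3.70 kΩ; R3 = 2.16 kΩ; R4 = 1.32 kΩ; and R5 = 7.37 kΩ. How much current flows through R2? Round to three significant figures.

I ≈ 3.00 mA

Total conductance ΣG = 1/8.98 + 1/3.70 + 1/2.16 + 1/1.32 + 1/7.37 = 1.738 (units of 1/kΩ).
Current divider: I(R2) = I_s · G_k/ΣG = 19.3 × (0.2703/1.738) = 19.3 × 0.1555 = 3.002 mA.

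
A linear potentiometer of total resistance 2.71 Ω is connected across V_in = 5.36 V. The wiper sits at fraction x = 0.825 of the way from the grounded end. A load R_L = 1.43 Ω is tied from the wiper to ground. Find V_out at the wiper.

Lower segment x·R_p = 2.236 Ω; upper segment (1−x)·R_p = 0.4743 Ω.
R_L loads the lower segment: effective lower R = 0.8722 Ω.
V_out = 5.36 × 0.8722/(0.4743 + 0.8722) = 3.472 V.
(Unloaded: V_out = x·V_in = 4.42 V.)

V_out ≈ 3.47 V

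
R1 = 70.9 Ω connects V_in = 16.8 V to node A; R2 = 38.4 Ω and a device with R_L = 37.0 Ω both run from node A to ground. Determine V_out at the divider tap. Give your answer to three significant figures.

R2 ‖ R_L = (38.4 × 37.0)/(38.4 + 37.0) = 18.84 Ω.
Now apply the divider: V_out = 16.8 × 0.2100 = 3.528 V.

V_out ≈ 3.53 V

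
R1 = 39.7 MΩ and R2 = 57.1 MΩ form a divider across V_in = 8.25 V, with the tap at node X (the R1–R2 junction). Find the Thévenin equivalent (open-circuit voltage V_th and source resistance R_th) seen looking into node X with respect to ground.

V_th ≈ 4.87 V, R_th ≈ 23.4 MΩ

Open-circuit (no load on X): V_th = V_in · R2/(R1 + R2) = 8.25 × 57.1/(39.70 + 57.1) = 4.866 V.
Zeroing V_in shorts the top of R1 to ground, so R_th = R1 ‖ R2 = 23.42 MΩ.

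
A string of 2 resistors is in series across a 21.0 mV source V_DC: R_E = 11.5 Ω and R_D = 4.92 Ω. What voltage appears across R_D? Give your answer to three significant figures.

ΣR = 11.5 + 4.92 = 16.42 Ω.
By the voltage-divider rule, V = 21.0 × 4.920/16.42 = 6.292 mV.

V ≈ 6.29 mV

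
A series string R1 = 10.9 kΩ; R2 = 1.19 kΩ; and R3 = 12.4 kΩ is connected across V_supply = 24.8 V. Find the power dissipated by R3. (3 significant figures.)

P ≈ 12.7 mW

The common current is I = 24.8/24.49 = 1.013 mA.
P = I²R = 1.025 × 12.4 = 12.72 mW.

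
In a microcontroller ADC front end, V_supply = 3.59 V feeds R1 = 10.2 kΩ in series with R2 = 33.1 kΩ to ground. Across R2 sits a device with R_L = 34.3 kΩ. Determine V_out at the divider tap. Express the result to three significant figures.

V_out ≈ 2.24 V

R2 ‖ R_L = (33.1 × 34.3)/(33.1 + 34.3) = 16.84 kΩ.
Voltage divider with the loaded lower leg: V_out = 3.59 × 16.84/(10.2 + 16.84) = 3.59 × 0.6228 = 2.236 V.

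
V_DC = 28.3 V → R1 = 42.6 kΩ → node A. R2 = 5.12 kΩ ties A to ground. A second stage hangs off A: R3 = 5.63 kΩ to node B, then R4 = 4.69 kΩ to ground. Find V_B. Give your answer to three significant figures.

Looking into the second stage from A: R3 + R4 = 10.32 kΩ appears in parallel with R2.
R2 ‖ (R3+R4) = 3.422 kΩ.
First divider: V_A = V_DC · 3.422/(42.6 + 3.422) = 2.104 V.
Then the unloaded second divider: V_B = V_A × R4/(R3+R4) = 2.104 × 0.4545 = 0.9563 V.

V_B ≈ 0.956 V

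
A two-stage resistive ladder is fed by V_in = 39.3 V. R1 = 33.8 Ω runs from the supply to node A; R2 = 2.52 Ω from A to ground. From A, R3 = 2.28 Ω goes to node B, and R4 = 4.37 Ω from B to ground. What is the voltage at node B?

The second stage (R3 + R4 = 6.650 Ω) loads node A in parallel with R2.
R2 ‖ (R3+R4) = 1.827 Ω.
V_A = 39.3 × 1.827/(33.8 + 1.827) = 2.016 V.
V_B = V_A × 0.6571 = 1.325 V.

V_B ≈ 1.32 V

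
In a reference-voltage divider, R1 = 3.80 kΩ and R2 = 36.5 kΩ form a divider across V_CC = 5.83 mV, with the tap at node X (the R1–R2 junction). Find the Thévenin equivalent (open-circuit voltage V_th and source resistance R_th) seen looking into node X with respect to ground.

With X open, the divider is unloaded: V_th = 5.83 × 36.5/40.30 = 5.280 mV.
Looking into X with the source shorted: R_th = R1·R2/(R1+R2) = 3.800 × 36.5/40.30 = 3.442 kΩ.

V_th ≈ 5.28 mV, R_th ≈ 3.44 kΩ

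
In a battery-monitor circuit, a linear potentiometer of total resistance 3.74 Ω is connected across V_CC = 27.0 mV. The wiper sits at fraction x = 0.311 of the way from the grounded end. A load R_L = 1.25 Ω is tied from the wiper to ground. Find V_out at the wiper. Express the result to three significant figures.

V_out ≈ 5.12 mV

Split the track: R_lower = x·R_p = 1.163 Ω, R_upper = (1−x)·R_p = 2.577 Ω.
Lower segment in parallel with the load: 1.163 ‖ 1.25 = 0.6025 Ω.
Then V_out = V_CC · 0.6025/(2.577 + 0.6025) = 5.117 mV.
(Unloaded: V_out = x·V_CC = 8.40 mV.)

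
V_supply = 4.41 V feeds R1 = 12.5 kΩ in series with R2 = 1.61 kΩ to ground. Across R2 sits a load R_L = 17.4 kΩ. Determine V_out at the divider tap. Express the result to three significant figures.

V_out ≈ 0.465 V

The load sits in parallel with R2, giving an effective lower resistance R2' = R2·R_L/(R2+R_L) = 1.474 kΩ.
Now apply the divider: V_out = 4.41 × 0.1055 = 0.4651 V.
(Unloaded it would be 0.503 V; the load pulls it down.)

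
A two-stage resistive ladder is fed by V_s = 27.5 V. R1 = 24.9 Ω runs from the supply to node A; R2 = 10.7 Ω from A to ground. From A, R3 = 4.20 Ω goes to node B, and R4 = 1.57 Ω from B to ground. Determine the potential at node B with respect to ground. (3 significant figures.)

V_B ≈ 0.979 V

Looking into the second stage from A: R3 + R4 = 5.770 Ω appears in parallel with R2.
R2 ‖ (R3+R4) = 3.749 Ω.
So V_A = 27.5 × 0.1308 = 3.598 V.
Stage 2 is unloaded, so V_B = V_A · R4/(R3+R4) = 3.598 × 1.57/5.770 = 0.9791 V.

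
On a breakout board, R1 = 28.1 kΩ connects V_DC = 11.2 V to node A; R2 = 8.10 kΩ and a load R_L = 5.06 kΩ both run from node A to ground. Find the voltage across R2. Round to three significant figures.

R2 ‖ R_L = (8.10 × 5.06)/(8.10 + 5.06) = 3.114 kΩ.
Voltage divider with the loaded lower leg: V_out = 11.2 × 3.114/(28.1 + 3.114) = 11.2 × 0.09978 = 1.117 V.

V_out ≈ 1.12 V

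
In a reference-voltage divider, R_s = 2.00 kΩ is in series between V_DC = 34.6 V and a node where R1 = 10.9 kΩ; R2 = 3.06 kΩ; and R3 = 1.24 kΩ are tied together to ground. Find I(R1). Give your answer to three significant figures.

Parallel bank: R_p = 1/(1/10.9 + 1/3.06 + 1/1.24) = 0.8163 kΩ.
V_A by voltage divider: V_A = 34.6 × 0.8163/(2.00 + 0.8163) = 10.03 V.
Branch current I = V_A/R1 = 10.03/10.9 = 0.9201 mA.
(Equivalently: I_total = 12.29 mA, then current-divider fraction G_k/ΣG = 0.07489.)

I ≈ 0.920 mA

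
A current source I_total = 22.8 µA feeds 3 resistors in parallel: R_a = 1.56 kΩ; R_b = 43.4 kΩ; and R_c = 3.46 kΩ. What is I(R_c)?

Total conductance ΣG = 1/1.56 + 1/43.4 + 1/3.46 = 0.9531 (units of 1/kΩ).
Current divider: I(R_c) = I_total · G_k/ΣG = 22.8 × (0.2890/0.9531) = 22.8 × 0.3032 = 6.914 µA.

I ≈ 6.91 µA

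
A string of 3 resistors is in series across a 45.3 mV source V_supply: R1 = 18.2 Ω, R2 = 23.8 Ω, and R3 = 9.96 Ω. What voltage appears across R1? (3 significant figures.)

Series total: ΣR = 18.2 + 23.8 + 9.96 = 51.96 Ω.
By the voltage-divider rule, V = 45.3 × 18.20/51.96 = 15.87 mV.

V ≈ 15.9 mV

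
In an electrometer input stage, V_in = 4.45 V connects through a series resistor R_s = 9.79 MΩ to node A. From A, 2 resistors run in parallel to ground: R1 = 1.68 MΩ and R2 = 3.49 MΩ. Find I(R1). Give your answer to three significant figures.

Equivalent of the parallel group: R_p = 1.134 MΩ.
V_A = 4.45 × 1.134/10.92 = 0.4620 V.
I(R1) = V_A / R1 = 0.4620/1.68 = 0.2750 µA.

I ≈ 0.275 µA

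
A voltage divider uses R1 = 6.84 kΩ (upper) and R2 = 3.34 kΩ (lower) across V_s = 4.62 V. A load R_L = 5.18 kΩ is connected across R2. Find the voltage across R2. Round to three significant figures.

V_out ≈ 1.06 V

The load sits in parallel with R2, giving an effective lower resistance R2' = R2·R_L/(R2+R_L) = 2.031 kΩ.
Then V_out = V_s · R2'/(R1 + R2') = 4.62 × 2.031/8.871 = 1.058 V.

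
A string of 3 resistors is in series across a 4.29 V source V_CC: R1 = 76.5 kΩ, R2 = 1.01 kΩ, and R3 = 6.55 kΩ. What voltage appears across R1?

V ≈ 3.90 V

Series total: ΣR = 76.5 + 1.01 + 6.55 = 84.06 kΩ.
By the voltage-divider rule, V = 4.29 × 76.50/84.06 = 3.904 V.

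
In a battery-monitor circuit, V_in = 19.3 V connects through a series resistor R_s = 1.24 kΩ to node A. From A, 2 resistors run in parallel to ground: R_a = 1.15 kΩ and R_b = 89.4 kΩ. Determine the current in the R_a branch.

Parallel bank: R_p = 1/(1/1.15 + 1/89.4) = 1.135 kΩ.
Node voltage V_A = V_in · R_p/(R_s + R_p) = 19.3 × 0.4780 = 9.225 V.
Branch current I = V_A/R_a = 9.225/1.15 = 8.022 mA.
(Check via current divider: I_total = 8.125 mA; share G_k/ΣG = 0.9873 → same result.)

I ≈ 8.02 mA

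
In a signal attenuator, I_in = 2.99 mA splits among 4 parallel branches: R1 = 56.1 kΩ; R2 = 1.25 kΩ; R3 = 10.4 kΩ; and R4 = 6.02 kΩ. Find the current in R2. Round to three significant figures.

I ≈ 2.21 mA

Conductances: ΣG = 1/56.1 + 1/1.25 + 1/10.4 + 1/6.02 = 1.080 (1/kΩ).
Current divider: I(R2) = I_in · G_k/ΣG = 2.99 × (0.8000/1.080) = 2.99 × 0.7407 = 2.215 mA.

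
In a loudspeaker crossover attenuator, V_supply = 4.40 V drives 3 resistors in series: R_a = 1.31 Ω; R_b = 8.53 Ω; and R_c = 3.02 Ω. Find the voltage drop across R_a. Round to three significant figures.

ΣR = 1.31 + 8.53 + 3.02 = 12.86 Ω.
Voltage divider: V = V_supply · (1.310 / 12.86) = 4.40 × 0.1019 = 0.4482 V.

V ≈ 0.448 V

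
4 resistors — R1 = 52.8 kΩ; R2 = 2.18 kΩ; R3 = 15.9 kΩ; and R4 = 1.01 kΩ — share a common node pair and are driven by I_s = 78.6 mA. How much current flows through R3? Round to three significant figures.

Conductances: ΣG = 1/52.8 + 1/2.18 + 1/15.9 + 1/1.01 = 1.531 (1/kΩ).
Current divider: I(R3) = I_s · G_k/ΣG = 78.6 × (0.06289/1.531) = 78.6 × 0.04109 = 3.230 mA.

I ≈ 3.23 mA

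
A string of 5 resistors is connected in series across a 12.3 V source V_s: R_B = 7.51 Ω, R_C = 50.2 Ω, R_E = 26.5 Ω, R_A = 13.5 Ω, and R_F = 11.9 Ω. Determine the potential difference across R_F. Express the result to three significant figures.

V ≈ 1.34 V

Series total: ΣR = 7.51 + 50.2 + 26.5 + 13.5 + 11.9 = 109.6 Ω.
V = V_s · R/ΣR = 12.3 × 0.1086 = 1.335 V.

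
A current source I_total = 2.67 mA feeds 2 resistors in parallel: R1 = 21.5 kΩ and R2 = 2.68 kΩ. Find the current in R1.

I ≈ 0.296 mA

Two-branch current divider: I_k = I_total · R_other/(R_1 + R_2).
So I = 2.67 × 2.68/24.18 = 0.2959 mA.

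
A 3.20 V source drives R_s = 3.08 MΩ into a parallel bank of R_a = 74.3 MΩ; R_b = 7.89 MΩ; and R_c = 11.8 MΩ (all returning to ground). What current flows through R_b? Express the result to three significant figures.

Equivalent of the parallel group: R_p = 4.445 MΩ.
Node voltage V_A = V_in · R_p/(R_s + R_p) = 3.20 × 0.5907 = 1.890 V.
I(R_b) = V_A / R_b = 1.890/7.89 = 0.2396 µA.
(Check via current divider: I_total = 0.4252 µA; share G_k/ΣG = 0.5634 → same result.)

I ≈ 0.240 µA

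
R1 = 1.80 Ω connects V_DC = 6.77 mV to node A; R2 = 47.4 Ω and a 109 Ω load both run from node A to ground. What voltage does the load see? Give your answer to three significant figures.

V_out ≈ 6.42 mV

The load sits in parallel with R2, giving an effective lower resistance R2' = R2·R_L/(R2+R_L) = 33.03 Ω.
Then V_out = V_DC · R2'/(R1 + R2') = 6.77 × 33.03/34.83 = 6.420 mV.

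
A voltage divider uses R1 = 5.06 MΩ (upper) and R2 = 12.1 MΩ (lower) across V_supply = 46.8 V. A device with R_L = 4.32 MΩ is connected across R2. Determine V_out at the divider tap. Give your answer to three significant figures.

V_out ≈ 18.1 V

The load sits in parallel with R2, giving an effective lower resistance R2' = R2·R_L/(R2+R_L) = 3.183 MΩ.
Then V_out = V_supply · R2'/(R1 + R2') = 46.8 × 3.183/8.243 = 18.07 V.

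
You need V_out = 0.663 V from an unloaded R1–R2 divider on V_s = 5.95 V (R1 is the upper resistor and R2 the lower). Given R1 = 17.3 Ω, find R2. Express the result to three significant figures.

Required fraction k = V_out/V_s = 0.1114.
R2 = R1 · 0.1114/(1 − 0.1114) = 2.169 Ω.

R2 ≈ 2.17 Ω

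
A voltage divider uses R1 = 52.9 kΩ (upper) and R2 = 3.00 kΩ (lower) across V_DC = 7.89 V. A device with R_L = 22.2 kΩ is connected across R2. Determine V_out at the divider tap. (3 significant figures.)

First combine the lower leg with the load: R2 ‖ R_L = 2.643 kΩ.
Now apply the divider: V_out = 7.89 × 0.04758 = 0.3754 V.

V_out ≈ 0.375 V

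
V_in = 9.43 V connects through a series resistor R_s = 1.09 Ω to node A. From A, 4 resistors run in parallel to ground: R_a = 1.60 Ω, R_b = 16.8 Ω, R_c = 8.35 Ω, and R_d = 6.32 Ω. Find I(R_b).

Parallel bank: R_p = 1/(1/1.60 + 1/16.8 + 1/8.35 + 1/6.32) = 1.039 Ω.
V_A = 9.43 × 1.039/2.129 = 4.602 V.
I(R_b) = V_A / R_b = 4.602/16.8 = 0.2739 A.

I ≈ 0.274 A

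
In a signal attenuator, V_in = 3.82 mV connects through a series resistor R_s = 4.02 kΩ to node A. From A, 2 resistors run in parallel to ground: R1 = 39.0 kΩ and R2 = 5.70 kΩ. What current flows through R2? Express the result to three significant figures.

I ≈ 0.371 µA

Equivalent of the parallel group: R_p = 4.973 kΩ.
V_A = 3.82 × 4.973/8.993 = 2.112 mV.
I(R2) = V_A / R2 = 2.112/5.70 = 0.3706 µA.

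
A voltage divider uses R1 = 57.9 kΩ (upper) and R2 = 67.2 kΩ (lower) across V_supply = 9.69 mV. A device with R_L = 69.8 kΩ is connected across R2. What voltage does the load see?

First combine the lower leg with the load: R2 ‖ R_L = 34.24 kΩ.
Then V_out = V_supply · R2'/(R1 + R2') = 9.69 × 34.24/92.14 = 3.601 mV.

V_out ≈ 3.60 mV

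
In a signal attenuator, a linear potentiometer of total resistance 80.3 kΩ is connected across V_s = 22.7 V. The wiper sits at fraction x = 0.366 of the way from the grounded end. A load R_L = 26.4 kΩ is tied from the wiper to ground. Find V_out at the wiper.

Lower segment x·R_p = 29.39 kΩ; upper segment (1−x)·R_p = 50.91 kΩ.
Lower segment in parallel with the load: 29.39 ‖ 26.4 = 13.91 kΩ.
Loaded-divider output: V_out = 22.7 × 0.2146 = 4.871 V.

V_out ≈ 4.87 V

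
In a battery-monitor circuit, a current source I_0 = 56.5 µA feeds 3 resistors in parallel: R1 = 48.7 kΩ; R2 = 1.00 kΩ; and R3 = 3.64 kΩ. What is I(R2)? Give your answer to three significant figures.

Conductances: ΣG = 1/48.7 + 1/1.00 + 1/3.64 = 1.295 (1/kΩ).
Current divider: I(R2) = I_0 · G_k/ΣG = 56.5 × (1.000/1.295) = 56.5 × 0.7720 = 43.62 µA.

I ≈ 43.6 µA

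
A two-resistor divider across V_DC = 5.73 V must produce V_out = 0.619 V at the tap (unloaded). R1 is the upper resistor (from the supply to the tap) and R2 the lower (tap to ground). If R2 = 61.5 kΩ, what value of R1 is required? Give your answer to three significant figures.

The divider ratio is R2/(R1+R2) = 0.619/5.73 = 0.1080.
Rearranging, R1 = R2·(1−k)/k = 61.5 × 8.257 = 507.8 kΩ.

R1 ≈ 508 kΩ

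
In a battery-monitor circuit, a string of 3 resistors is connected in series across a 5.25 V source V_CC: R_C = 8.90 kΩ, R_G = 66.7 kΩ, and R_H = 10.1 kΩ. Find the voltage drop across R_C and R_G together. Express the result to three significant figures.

V ≈ 4.63 V

Series total: ΣR = 8.90 + 66.7 + 10.1 = 85.70 kΩ.
R_{R_C..R_G} = 8.90 + 66.7 = 75.60 kΩ.
V = V_CC · R/ΣR = 5.25 × 0.8821 = 4.631 V.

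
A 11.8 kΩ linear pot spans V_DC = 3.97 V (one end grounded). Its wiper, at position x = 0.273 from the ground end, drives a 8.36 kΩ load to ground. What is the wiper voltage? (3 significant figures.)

V_out ≈ 0.847 V

Lower segment x·R_p = 3.221 kΩ; upper segment (1−x)·R_p = 8.579 kΩ.
Lower segment in parallel with the load: 3.221 ‖ 8.36 = 2.325 kΩ.
V_out = 3.97 × 2.325/(8.579 + 2.325) = 0.8466 V.
(Unloaded: V_out = x·V_DC = 1.08 V.)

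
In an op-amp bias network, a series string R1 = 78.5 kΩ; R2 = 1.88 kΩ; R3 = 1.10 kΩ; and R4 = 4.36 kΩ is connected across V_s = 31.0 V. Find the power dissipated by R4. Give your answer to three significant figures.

The common current is I = 31.0/85.84 = 0.3611 mA.
P = I²R = 0.1304 × 4.36 = 0.5686 mW.

P ≈ 0.569 mW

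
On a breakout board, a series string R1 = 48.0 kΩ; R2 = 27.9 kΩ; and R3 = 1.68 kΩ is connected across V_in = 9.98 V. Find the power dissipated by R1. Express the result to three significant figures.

P ≈ 0.794 mW

The common current is I = 9.98/77.58 = 0.1286 mA.
P = I²R = 0.01655 × 48.0 = 0.7943 mW.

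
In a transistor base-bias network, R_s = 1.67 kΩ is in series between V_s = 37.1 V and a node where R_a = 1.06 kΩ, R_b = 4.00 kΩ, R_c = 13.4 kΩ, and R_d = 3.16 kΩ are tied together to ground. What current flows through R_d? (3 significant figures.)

I ≈ 3.22 mA

Equivalent of the parallel group: R_p = 0.6311 kΩ.
V_A by voltage divider: V_A = 37.1 × 0.6311/(1.67 + 0.6311) = 10.18 V.
I(R_d) = V_A / R_d = 10.18/3.16 = 3.220 mA.
(Check via current divider: I_total = 16.12 mA; share G_k/ΣG = 0.1997 → same result.)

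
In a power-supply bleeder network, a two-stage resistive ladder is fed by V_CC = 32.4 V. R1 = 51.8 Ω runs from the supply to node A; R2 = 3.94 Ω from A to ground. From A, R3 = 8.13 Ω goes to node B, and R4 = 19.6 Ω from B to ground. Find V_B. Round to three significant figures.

V_B ≈ 1.43 V

Looking into the second stage from A: R3 + R4 = 27.73 Ω appears in parallel with R2.
R2 ‖ (R3+R4) = 3.450 Ω.
First divider: V_A = V_CC · 3.450/(51.8 + 3.450) = 2.023 V.
V_B = V_A × 0.7068 = 1.430 V.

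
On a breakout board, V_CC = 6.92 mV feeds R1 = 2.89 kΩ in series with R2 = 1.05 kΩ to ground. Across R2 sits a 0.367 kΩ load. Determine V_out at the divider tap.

V_out ≈ 0.595 mV

First combine the lower leg with the load: R2 ‖ R_L = 0.2719 kΩ.
Voltage divider with the loaded lower leg: V_out = 6.92 × 0.2719/(2.89 + 0.2719) = 6.92 × 0.08601 = 0.5952 mV.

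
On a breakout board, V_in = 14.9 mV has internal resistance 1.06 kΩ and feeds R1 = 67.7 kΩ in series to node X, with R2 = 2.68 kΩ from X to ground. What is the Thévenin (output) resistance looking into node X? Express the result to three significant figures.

R1' = 1.06 + 67.7 = 68.76 kΩ (source resistance + R1).
With V_in suppressed (replaced by a short), R_th = R1' ‖ R2 = (68.76 × 2.68)/(68.76 + 2.68) = 2.579 kΩ.

R_th ≈ 2.58 kΩ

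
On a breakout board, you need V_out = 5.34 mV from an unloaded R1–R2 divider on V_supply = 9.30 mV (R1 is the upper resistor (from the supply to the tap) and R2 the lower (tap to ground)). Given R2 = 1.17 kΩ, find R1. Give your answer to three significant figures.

R1 ≈ 0.868 kΩ

V_out/V_supply = R2/(R1+R2) = 0.5742.
R1 = R2·(1/k − 1) = 1.17 × 0.7416 = 0.8676 kΩ.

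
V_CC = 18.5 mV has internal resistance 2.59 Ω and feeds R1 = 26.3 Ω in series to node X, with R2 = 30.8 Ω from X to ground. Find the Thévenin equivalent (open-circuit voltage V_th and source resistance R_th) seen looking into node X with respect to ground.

V_th ≈ 9.55 mV, R_th ≈ 14.9 Ω

R1' = 2.59 + 26.3 = 28.89 Ω (source resistance + R1).
V_th is the unloaded tap voltage: V_CC · R2/(R1'+R2) = 18.5 × 0.5160 = 9.546 mV.
Looking into X with the source shorted: R_th = R1'·R2/(R1'+R2) = 28.89 × 30.8/59.69 = 14.91 Ω.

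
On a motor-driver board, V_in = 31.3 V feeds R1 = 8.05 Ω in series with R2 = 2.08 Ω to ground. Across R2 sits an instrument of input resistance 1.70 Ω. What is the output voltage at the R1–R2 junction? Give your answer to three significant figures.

First combine the lower leg with the load: R2 ‖ R_L = 0.9354 Ω.
Then V_out = V_in · R2'/(R1 + R2') = 31.3 × 0.9354/8.985 = 3.259 V.

V_out ≈ 3.26 V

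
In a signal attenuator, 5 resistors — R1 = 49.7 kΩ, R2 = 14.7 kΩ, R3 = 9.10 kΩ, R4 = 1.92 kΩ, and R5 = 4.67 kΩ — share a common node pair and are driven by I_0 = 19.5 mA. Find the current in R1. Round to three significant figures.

I ≈ 0.421 mA

Conductances: ΣG = 1/49.7 + 1/14.7 + 1/9.10 + 1/1.92 + 1/4.67 = 0.9330 (1/kΩ).
Current divider: I(R1) = I_0 · G_k/ΣG = 19.5 × (0.02012/0.9330) = 19.5 × 0.02157 = 0.4205 mA.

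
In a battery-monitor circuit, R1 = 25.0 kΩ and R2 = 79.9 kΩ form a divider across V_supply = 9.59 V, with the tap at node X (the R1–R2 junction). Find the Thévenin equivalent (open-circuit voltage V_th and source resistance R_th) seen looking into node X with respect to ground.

V_th ≈ 7.30 V, R_th ≈ 19.0 kΩ

With X open, the divider is unloaded: V_th = 9.59 × 79.9/104.9 = 7.304 V.
With V_supply suppressed (replaced by a short), R_th = R1 ‖ R2 = (25.00 × 79.9)/(25.00 + 79.9) = 19.04 kΩ.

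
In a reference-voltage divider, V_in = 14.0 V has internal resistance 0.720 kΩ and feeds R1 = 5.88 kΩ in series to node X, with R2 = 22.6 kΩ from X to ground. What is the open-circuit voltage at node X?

R1' = 0.720 + 5.88 = 6.600 kΩ (source resistance + R1).
Open-circuit (no load on X): V_th = V_in · R2/(R1' + R2) = 14.0 × 22.6/(6.600 + 22.6) = 10.84 V.

V_th ≈ 10.8 V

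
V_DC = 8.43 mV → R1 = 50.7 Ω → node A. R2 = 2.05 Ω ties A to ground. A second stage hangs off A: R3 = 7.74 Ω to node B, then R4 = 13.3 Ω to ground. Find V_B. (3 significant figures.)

V_B ≈ 0.189 mV

Looking into the second stage from A: R3 + R4 = 21.04 Ω appears in parallel with R2.
Effective lower resistance at A: R2 ‖ 21.04 = 1.868 Ω.
First divider: V_A = V_DC · 1.868/(50.7 + 1.868) = 0.2996 mV.
Then the unloaded second divider: V_B = V_A × R4/(R3+R4) = 0.2996 × 0.6321 = 0.1894 mV.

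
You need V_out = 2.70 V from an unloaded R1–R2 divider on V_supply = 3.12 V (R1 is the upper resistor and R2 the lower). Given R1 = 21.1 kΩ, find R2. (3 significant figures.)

V_out/V_supply = R2/(R1+R2) = 0.8654.
Rearranging, R2 = R1·k/(1−k) = 21.1 × 6.429 = 135.6 kΩ.

R2 ≈ 136 kΩ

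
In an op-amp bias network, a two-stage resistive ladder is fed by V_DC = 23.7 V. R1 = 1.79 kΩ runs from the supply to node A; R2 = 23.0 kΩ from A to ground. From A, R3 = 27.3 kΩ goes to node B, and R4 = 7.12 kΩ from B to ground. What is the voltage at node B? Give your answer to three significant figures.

V_B ≈ 4.34 V

Node A sees R2 in parallel with the series input of stage 2, R3 + R4 = 34.42 kΩ.
R2 ‖ (R3+R4) = 13.79 kΩ.
V_A = 23.7 × 13.79/(1.79 + 13.79) = 20.98 V.
V_B = V_A × 0.2069 = 4.339 V.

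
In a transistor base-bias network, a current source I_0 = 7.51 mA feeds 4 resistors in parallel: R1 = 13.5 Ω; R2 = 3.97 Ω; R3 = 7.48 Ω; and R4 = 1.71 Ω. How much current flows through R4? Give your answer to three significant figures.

ΣG = 1/13.5 + 1/3.97 + 1/7.48 + 1/1.71 = 1.044.
Current divider: I(R4) = I_0 · G_k/ΣG = 7.51 × (0.5848/1.044) = 7.51 × 0.5599 = 4.205 mA.

I ≈ 4.20 mA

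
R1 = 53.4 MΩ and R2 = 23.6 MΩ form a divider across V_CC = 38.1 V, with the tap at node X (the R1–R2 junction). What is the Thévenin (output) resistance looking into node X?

R_th ≈ 16.4 MΩ

Looking into X with the source shorted: R_th = R1·R2/(R1+R2) = 53.40 × 23.6/77.00 = 16.37 MΩ.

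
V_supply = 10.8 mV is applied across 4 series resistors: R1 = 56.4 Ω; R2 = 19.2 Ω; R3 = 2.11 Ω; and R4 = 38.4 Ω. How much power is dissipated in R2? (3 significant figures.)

The common current is I = 10.8/116.1 = 0.09302 mA.
P = I²R = 0.008652 × 19.2 = 0.1661 µW.

P ≈ 0.166 µW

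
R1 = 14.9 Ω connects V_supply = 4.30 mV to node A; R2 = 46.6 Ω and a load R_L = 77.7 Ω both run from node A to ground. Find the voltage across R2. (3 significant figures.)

R2 ‖ R_L = (46.6 × 77.7)/(46.6 + 77.7) = 29.13 Ω.
Now apply the divider: V_out = 4.30 × 0.6616 = 2.845 mV.

V_out ≈ 2.84 mV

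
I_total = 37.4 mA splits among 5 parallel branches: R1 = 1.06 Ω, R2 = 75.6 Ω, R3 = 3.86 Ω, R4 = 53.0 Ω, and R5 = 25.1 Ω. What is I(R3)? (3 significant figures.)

Conductances: ΣG = 1/1.06 + 1/75.6 + 1/3.86 + 1/53.0 + 1/25.1 = 1.274 (1/Ω).
R3 takes the fraction G_k/ΣG = 0.2591/1.274 = 0.2033, so I = 37.4 × 0.2033 = 7.603 mA.

I ≈ 7.60 mA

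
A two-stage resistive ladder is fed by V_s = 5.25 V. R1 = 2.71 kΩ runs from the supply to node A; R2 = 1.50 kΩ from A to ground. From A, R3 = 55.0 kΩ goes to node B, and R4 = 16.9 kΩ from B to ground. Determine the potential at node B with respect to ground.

The second stage (R3 + R4 = 71.90 kΩ) loads node A in parallel with R2.
Effective lower resistance at A: R2 ‖ 71.90 = 1.469 kΩ.
So V_A = 5.25 × 0.3516 = 1.846 V.
V_B = V_A × 0.2350 = 0.4338 V.

V_B ≈ 0.434 V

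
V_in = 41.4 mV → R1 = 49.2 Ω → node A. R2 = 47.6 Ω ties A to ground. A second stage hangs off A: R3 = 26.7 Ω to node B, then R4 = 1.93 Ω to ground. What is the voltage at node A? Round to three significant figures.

Looking into the second stage from A: R3 + R4 = 28.63 Ω appears in parallel with R2.
Effective lower resistance at A: R2 ‖ 28.63 = 17.88 Ω.
V_A = 41.4 × 17.88/(49.2 + 17.88) = 11.03 mV.

V_A ≈ 11.0 mV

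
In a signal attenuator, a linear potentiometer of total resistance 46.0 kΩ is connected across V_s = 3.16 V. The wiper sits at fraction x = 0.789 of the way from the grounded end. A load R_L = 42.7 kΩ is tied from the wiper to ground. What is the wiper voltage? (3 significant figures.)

V_out ≈ 2.11 V

The pot divides into 9.706 kΩ above the wiper and 36.29 kΩ below.
Lower segment in parallel with the load: 36.29 ‖ 42.7 = 19.62 kΩ.
Loaded-divider output: V_out = 3.16 × 0.6690 = 2.114 V.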